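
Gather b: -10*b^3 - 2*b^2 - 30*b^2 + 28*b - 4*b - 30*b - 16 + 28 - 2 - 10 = -10*b^3 - 32*b^2 - 6*b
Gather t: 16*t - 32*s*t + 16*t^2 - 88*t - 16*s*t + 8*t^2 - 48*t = 24*t^2 + t*(-48*s - 120)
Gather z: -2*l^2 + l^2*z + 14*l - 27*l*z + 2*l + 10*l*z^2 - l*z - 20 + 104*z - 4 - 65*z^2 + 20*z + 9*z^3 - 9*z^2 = -2*l^2 + 16*l + 9*z^3 + z^2*(10*l - 74) + z*(l^2 - 28*l + 124) - 24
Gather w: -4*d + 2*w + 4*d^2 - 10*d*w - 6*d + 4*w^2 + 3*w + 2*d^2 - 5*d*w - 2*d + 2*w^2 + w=6*d^2 - 12*d + 6*w^2 + w*(6 - 15*d)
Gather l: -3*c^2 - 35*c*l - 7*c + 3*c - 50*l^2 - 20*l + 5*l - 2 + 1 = -3*c^2 - 4*c - 50*l^2 + l*(-35*c - 15) - 1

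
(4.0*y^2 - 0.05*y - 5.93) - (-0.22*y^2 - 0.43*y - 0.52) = 4.22*y^2 + 0.38*y - 5.41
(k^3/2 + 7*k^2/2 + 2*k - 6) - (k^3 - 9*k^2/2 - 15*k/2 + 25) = -k^3/2 + 8*k^2 + 19*k/2 - 31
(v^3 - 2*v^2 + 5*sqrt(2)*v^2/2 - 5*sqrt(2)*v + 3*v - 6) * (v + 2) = v^4 + 5*sqrt(2)*v^3/2 - v^2 - 10*sqrt(2)*v - 12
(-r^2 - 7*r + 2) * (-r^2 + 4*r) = r^4 + 3*r^3 - 30*r^2 + 8*r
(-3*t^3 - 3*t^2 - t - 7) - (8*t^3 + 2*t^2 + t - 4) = -11*t^3 - 5*t^2 - 2*t - 3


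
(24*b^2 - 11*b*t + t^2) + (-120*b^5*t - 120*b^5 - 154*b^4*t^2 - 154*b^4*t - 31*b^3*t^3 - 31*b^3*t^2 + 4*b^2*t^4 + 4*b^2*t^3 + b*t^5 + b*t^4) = -120*b^5*t - 120*b^5 - 154*b^4*t^2 - 154*b^4*t - 31*b^3*t^3 - 31*b^3*t^2 + 4*b^2*t^4 + 4*b^2*t^3 + 24*b^2 + b*t^5 + b*t^4 - 11*b*t + t^2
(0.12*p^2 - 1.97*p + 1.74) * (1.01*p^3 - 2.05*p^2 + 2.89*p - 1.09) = 0.1212*p^5 - 2.2357*p^4 + 6.1427*p^3 - 9.3911*p^2 + 7.1759*p - 1.8966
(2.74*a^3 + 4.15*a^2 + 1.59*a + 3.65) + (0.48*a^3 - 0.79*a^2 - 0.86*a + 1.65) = 3.22*a^3 + 3.36*a^2 + 0.73*a + 5.3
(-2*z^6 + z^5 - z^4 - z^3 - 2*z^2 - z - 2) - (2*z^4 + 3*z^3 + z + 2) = -2*z^6 + z^5 - 3*z^4 - 4*z^3 - 2*z^2 - 2*z - 4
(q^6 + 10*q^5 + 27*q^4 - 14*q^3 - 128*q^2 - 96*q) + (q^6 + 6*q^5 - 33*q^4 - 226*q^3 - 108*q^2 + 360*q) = 2*q^6 + 16*q^5 - 6*q^4 - 240*q^3 - 236*q^2 + 264*q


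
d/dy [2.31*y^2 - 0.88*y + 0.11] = 4.62*y - 0.88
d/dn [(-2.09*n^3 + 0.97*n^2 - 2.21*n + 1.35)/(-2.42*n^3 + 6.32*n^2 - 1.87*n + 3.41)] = (-10.8614*n^4 - 2.8798*n^3 + 0.573599999999999*n^2 - 10.4486*n - 5.0116)/(5.8564*n^6 - 30.5888*n^5 + 48.9932*n^4 - 40.1412*n^3 + 46.5993*n^2 - 12.7534*n + 11.6281)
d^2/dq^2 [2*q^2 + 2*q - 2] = 4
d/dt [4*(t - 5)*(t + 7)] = 8*t + 8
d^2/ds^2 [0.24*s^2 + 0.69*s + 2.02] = 0.480000000000000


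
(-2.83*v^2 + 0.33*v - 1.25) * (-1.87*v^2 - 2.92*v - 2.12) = 5.2921*v^4 + 7.6465*v^3 + 7.3735*v^2 + 2.9504*v + 2.65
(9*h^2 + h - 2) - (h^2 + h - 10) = 8*h^2 + 8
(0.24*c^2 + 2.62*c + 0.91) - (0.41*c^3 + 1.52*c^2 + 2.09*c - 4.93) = -0.41*c^3 - 1.28*c^2 + 0.53*c + 5.84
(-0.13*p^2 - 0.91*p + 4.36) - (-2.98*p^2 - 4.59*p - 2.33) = 2.85*p^2 + 3.68*p + 6.69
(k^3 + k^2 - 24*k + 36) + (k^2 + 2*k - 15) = k^3 + 2*k^2 - 22*k + 21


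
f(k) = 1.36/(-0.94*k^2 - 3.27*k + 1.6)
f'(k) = 1.36*(1.88*k + 3.27)/(-0.94*k^2 - 3.27*k + 1.6)^2 = (2.5568*k + 4.4472)/(0.94*k^2 + 3.27*k - 1.6)^2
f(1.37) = -0.29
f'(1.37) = 0.37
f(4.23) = -0.05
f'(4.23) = 0.02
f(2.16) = -0.14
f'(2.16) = 0.10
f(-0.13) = 0.68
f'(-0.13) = 1.02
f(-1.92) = 0.31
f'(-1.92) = -0.02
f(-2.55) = 0.36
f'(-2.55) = -0.14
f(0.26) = 1.98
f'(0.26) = 10.85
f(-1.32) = 0.32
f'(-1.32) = 0.06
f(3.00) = -0.08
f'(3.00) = 0.04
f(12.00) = -0.01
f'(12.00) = 0.00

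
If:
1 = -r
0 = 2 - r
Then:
No Solution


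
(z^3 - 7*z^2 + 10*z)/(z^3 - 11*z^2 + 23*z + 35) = z*(z - 2)/(z^2 - 6*z - 7)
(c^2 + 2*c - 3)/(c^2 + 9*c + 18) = (c - 1)/(c + 6)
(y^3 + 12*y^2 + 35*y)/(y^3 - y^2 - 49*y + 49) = y*(y + 5)/(y^2 - 8*y + 7)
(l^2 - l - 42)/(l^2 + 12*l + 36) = (l - 7)/(l + 6)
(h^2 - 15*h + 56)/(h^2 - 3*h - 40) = (h - 7)/(h + 5)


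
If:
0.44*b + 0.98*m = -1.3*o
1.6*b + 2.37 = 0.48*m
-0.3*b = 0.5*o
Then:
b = -1.65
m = -0.57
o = 0.99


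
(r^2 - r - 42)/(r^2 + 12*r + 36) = (r - 7)/(r + 6)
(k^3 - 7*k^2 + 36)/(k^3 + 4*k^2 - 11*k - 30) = (k - 6)/(k + 5)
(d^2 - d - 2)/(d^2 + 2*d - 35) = (d^2 - d - 2)/(d^2 + 2*d - 35)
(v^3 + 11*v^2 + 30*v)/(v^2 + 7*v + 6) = v*(v + 5)/(v + 1)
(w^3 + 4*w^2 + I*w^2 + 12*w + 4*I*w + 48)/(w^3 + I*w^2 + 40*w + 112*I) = (w^2 + w*(4 - 3*I) - 12*I)/(w^2 - 3*I*w + 28)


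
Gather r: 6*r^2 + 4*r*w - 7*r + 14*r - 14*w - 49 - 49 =6*r^2 + r*(4*w + 7) - 14*w - 98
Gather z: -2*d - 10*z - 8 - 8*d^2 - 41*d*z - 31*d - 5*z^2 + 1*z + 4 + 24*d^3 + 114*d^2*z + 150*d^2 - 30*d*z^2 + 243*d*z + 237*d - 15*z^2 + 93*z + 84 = 24*d^3 + 142*d^2 + 204*d + z^2*(-30*d - 20) + z*(114*d^2 + 202*d + 84) + 80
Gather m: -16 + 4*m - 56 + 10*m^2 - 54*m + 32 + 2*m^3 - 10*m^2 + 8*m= 2*m^3 - 42*m - 40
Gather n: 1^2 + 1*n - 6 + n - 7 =2*n - 12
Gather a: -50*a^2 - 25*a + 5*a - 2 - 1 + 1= -50*a^2 - 20*a - 2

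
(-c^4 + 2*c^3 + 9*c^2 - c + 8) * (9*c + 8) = -9*c^5 + 10*c^4 + 97*c^3 + 63*c^2 + 64*c + 64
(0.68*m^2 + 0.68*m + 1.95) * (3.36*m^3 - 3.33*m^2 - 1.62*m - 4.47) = 2.2848*m^5 + 0.0204*m^4 + 3.186*m^3 - 10.6347*m^2 - 6.1986*m - 8.7165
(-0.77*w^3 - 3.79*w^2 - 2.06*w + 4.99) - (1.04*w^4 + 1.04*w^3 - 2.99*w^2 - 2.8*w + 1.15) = -1.04*w^4 - 1.81*w^3 - 0.8*w^2 + 0.74*w + 3.84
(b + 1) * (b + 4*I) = b^2 + b + 4*I*b + 4*I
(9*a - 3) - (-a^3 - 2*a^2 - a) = a^3 + 2*a^2 + 10*a - 3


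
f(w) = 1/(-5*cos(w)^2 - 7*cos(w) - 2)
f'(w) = (-10*sin(w)*cos(w) - 7*sin(w))/(-5*cos(w)^2 - 7*cos(w) - 2)^2 = -(10*cos(w) + 7)*sin(w)/(5*cos(w)^2 + 7*cos(w) + 2)^2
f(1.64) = -0.65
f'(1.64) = -2.65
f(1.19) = -0.19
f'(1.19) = -0.36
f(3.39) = 11.45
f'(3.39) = -86.73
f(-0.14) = -0.07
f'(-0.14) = 0.01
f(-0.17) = -0.07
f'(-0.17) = 0.02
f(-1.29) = -0.23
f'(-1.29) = 0.50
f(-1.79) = -1.40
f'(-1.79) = 9.23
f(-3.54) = 4.90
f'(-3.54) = 20.61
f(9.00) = 4.40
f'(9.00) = 16.87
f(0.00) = -0.07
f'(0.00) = 0.00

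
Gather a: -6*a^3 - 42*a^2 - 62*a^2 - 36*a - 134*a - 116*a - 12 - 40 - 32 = -6*a^3 - 104*a^2 - 286*a - 84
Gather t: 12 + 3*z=3*z + 12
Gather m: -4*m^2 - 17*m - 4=-4*m^2 - 17*m - 4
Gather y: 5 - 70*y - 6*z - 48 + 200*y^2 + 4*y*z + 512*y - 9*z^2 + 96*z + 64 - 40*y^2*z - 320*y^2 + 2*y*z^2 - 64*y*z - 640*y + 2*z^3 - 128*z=y^2*(-40*z - 120) + y*(2*z^2 - 60*z - 198) + 2*z^3 - 9*z^2 - 38*z + 21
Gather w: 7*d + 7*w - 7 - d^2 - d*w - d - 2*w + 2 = -d^2 + 6*d + w*(5 - d) - 5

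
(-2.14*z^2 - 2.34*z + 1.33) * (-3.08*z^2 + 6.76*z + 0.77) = 6.5912*z^4 - 7.2592*z^3 - 21.5626*z^2 + 7.189*z + 1.0241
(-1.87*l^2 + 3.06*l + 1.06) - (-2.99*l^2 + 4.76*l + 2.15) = 1.12*l^2 - 1.7*l - 1.09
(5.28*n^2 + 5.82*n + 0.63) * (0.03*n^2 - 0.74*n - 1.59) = 0.1584*n^4 - 3.7326*n^3 - 12.6831*n^2 - 9.72*n - 1.0017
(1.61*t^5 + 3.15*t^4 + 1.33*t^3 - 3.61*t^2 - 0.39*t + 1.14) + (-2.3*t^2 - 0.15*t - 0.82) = 1.61*t^5 + 3.15*t^4 + 1.33*t^3 - 5.91*t^2 - 0.54*t + 0.32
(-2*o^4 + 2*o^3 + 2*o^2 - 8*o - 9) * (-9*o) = 18*o^5 - 18*o^4 - 18*o^3 + 72*o^2 + 81*o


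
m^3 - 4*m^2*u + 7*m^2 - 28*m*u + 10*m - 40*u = (m + 2)*(m + 5)*(m - 4*u)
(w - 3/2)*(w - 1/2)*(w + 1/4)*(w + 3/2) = w^4 - w^3/4 - 19*w^2/8 + 9*w/16 + 9/32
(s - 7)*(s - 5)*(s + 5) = s^3 - 7*s^2 - 25*s + 175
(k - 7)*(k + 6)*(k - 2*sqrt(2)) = k^3 - 2*sqrt(2)*k^2 - k^2 - 42*k + 2*sqrt(2)*k + 84*sqrt(2)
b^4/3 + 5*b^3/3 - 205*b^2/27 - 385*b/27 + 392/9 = (b/3 + 1)*(b - 8/3)*(b - 7/3)*(b + 7)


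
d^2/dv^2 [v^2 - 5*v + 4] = 2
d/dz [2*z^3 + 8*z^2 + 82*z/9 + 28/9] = 6*z^2 + 16*z + 82/9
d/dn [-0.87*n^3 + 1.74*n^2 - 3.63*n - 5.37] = -2.61*n^2 + 3.48*n - 3.63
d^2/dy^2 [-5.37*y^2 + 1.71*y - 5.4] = -10.7400000000000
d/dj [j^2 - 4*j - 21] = 2*j - 4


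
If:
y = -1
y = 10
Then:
No Solution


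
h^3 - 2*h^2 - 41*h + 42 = (h - 7)*(h - 1)*(h + 6)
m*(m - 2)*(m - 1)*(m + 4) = m^4 + m^3 - 10*m^2 + 8*m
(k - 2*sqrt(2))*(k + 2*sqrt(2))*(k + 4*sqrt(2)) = k^3 + 4*sqrt(2)*k^2 - 8*k - 32*sqrt(2)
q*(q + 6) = q^2 + 6*q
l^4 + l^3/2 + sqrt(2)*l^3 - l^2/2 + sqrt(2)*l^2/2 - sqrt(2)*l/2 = l*(l - 1/2)*(l + 1)*(l + sqrt(2))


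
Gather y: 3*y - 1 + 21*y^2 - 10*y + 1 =21*y^2 - 7*y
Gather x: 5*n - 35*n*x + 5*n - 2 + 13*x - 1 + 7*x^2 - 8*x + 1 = 10*n + 7*x^2 + x*(5 - 35*n) - 2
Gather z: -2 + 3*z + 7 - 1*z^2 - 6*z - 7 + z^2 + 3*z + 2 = 0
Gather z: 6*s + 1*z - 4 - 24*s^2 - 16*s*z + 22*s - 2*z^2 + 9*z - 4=-24*s^2 + 28*s - 2*z^2 + z*(10 - 16*s) - 8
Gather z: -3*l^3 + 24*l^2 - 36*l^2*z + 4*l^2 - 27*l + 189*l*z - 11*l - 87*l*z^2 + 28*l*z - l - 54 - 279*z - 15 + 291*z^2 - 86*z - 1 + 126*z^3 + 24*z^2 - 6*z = -3*l^3 + 28*l^2 - 39*l + 126*z^3 + z^2*(315 - 87*l) + z*(-36*l^2 + 217*l - 371) - 70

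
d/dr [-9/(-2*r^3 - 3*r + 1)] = 27*(-2*r^2 - 1)/(2*r^3 + 3*r - 1)^2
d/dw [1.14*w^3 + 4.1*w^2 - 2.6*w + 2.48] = 3.42*w^2 + 8.2*w - 2.6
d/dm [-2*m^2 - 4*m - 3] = -4*m - 4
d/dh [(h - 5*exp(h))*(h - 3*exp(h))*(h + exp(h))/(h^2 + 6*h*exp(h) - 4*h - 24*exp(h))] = (-2*(h - 5*exp(h))*(h - 3*exp(h))*(h + exp(h))*(3*h*exp(h) + h - 9*exp(h) - 2) + ((h - 5*exp(h))*(h - 3*exp(h))*(exp(h) + 1) - (h - 5*exp(h))*(h + exp(h))*(3*exp(h) - 1) - (h - 3*exp(h))*(h + exp(h))*(5*exp(h) - 1))*(h^2 + 6*h*exp(h) - 4*h - 24*exp(h)))/(h^2 + 6*h*exp(h) - 4*h - 24*exp(h))^2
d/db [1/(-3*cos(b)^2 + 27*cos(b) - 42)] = (9 - 2*cos(b))*sin(b)/(3*(cos(b)^2 - 9*cos(b) + 14)^2)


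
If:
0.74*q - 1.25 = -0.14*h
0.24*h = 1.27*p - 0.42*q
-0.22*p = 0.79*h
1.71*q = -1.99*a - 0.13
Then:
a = -1.54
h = -0.15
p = 0.54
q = 1.72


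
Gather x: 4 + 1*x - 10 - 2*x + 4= -x - 2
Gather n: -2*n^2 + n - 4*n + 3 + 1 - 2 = -2*n^2 - 3*n + 2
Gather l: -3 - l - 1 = -l - 4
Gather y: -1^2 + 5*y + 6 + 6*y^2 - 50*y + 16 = 6*y^2 - 45*y + 21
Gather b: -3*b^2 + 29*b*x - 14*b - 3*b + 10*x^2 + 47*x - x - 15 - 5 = -3*b^2 + b*(29*x - 17) + 10*x^2 + 46*x - 20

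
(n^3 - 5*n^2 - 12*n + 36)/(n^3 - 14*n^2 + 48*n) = (n^2 + n - 6)/(n*(n - 8))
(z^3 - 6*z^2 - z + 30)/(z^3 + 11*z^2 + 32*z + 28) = (z^2 - 8*z + 15)/(z^2 + 9*z + 14)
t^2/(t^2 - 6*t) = t/(t - 6)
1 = 1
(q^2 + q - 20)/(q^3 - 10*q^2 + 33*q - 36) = (q + 5)/(q^2 - 6*q + 9)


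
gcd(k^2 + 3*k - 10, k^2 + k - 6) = k - 2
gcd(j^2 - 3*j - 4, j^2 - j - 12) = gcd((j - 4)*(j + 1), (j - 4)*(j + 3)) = j - 4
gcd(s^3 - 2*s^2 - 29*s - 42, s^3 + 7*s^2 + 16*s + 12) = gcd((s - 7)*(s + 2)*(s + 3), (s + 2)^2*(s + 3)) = s^2 + 5*s + 6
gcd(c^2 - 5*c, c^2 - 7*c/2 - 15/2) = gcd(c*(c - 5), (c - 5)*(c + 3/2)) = c - 5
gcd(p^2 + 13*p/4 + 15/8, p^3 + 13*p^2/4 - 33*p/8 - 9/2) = p + 3/4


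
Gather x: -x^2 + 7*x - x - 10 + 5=-x^2 + 6*x - 5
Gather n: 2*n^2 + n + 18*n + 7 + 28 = 2*n^2 + 19*n + 35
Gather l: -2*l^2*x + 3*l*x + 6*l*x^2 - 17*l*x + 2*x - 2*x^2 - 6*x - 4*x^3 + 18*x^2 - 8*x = -2*l^2*x + l*(6*x^2 - 14*x) - 4*x^3 + 16*x^2 - 12*x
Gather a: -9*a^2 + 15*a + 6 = -9*a^2 + 15*a + 6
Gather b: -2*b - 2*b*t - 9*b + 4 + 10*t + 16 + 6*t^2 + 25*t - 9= b*(-2*t - 11) + 6*t^2 + 35*t + 11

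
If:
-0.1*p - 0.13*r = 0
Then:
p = -1.3*r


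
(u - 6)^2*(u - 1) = u^3 - 13*u^2 + 48*u - 36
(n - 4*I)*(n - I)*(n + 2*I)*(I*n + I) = I*n^4 + 3*n^3 + I*n^3 + 3*n^2 + 6*I*n^2 + 8*n + 6*I*n + 8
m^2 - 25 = (m - 5)*(m + 5)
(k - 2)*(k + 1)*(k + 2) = k^3 + k^2 - 4*k - 4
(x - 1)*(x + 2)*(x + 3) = x^3 + 4*x^2 + x - 6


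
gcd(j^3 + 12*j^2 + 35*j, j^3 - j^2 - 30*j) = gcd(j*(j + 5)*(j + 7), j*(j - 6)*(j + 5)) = j^2 + 5*j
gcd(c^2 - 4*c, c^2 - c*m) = c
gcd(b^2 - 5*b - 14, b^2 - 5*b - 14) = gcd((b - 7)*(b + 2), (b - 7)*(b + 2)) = b^2 - 5*b - 14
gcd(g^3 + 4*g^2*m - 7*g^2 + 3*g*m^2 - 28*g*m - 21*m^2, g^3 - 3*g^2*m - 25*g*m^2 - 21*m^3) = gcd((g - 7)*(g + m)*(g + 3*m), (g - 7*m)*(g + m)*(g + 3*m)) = g^2 + 4*g*m + 3*m^2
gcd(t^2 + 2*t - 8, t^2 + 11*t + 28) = t + 4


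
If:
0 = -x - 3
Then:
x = -3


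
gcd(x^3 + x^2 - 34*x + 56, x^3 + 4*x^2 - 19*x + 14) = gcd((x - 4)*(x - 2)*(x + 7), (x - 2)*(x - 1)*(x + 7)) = x^2 + 5*x - 14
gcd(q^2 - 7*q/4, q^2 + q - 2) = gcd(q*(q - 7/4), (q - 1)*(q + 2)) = 1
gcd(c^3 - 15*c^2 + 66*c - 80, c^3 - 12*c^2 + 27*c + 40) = c^2 - 13*c + 40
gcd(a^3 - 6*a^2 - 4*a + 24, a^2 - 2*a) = a - 2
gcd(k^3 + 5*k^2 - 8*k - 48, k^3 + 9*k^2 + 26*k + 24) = k + 4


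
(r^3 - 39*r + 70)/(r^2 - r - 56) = (r^2 - 7*r + 10)/(r - 8)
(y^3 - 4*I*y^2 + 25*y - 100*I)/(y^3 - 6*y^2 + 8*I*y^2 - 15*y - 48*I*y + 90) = (y^2 - 9*I*y - 20)/(y^2 + 3*y*(-2 + I) - 18*I)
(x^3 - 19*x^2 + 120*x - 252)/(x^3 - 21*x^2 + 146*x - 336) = (x - 6)/(x - 8)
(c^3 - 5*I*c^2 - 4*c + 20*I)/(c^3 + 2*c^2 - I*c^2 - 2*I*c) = (c^2 - c*(2 + 5*I) + 10*I)/(c*(c - I))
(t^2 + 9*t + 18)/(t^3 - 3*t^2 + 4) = (t^2 + 9*t + 18)/(t^3 - 3*t^2 + 4)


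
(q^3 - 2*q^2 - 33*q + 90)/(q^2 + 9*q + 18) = (q^2 - 8*q + 15)/(q + 3)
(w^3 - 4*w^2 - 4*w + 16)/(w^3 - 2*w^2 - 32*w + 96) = (w^2 - 4)/(w^2 + 2*w - 24)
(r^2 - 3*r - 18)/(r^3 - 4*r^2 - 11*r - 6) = (r + 3)/(r^2 + 2*r + 1)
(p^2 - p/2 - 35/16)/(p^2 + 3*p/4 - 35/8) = (4*p + 5)/(2*(2*p + 5))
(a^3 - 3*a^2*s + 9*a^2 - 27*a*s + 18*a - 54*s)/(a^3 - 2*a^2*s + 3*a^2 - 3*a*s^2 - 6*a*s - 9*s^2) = (a + 6)/(a + s)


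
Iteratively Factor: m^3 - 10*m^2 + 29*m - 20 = (m - 4)*(m^2 - 6*m + 5) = (m - 5)*(m - 4)*(m - 1)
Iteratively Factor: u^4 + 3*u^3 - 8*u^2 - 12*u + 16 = (u - 1)*(u^3 + 4*u^2 - 4*u - 16) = (u - 1)*(u + 4)*(u^2 - 4) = (u - 1)*(u + 2)*(u + 4)*(u - 2)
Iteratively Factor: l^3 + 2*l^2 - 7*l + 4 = (l - 1)*(l^2 + 3*l - 4) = (l - 1)*(l + 4)*(l - 1)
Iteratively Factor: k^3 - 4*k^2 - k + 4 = (k + 1)*(k^2 - 5*k + 4) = (k - 4)*(k + 1)*(k - 1)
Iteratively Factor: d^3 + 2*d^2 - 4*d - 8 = (d + 2)*(d^2 - 4) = (d - 2)*(d + 2)*(d + 2)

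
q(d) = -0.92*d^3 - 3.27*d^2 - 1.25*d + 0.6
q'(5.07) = -105.35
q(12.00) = -2075.04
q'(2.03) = -25.90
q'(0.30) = -3.46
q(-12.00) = 1134.48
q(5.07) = -209.69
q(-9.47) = 500.52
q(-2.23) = -2.67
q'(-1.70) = 1.89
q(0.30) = -0.09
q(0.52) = -1.06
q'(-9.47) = -186.84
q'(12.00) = -477.17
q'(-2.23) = -0.39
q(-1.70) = -2.21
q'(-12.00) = -320.21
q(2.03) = -23.11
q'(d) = -2.76*d^2 - 6.54*d - 1.25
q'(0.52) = -5.40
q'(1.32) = -14.69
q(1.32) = -8.86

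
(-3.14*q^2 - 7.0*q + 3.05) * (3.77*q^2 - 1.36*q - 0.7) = -11.8378*q^4 - 22.1196*q^3 + 23.2165*q^2 + 0.752*q - 2.135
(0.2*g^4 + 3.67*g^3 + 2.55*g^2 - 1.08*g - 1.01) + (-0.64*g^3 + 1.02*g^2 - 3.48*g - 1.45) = 0.2*g^4 + 3.03*g^3 + 3.57*g^2 - 4.56*g - 2.46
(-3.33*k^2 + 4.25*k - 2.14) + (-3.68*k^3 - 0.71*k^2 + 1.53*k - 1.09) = -3.68*k^3 - 4.04*k^2 + 5.78*k - 3.23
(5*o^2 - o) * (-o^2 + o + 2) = -5*o^4 + 6*o^3 + 9*o^2 - 2*o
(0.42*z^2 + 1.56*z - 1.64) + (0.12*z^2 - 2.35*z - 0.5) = 0.54*z^2 - 0.79*z - 2.14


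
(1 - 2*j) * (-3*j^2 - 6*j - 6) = 6*j^3 + 9*j^2 + 6*j - 6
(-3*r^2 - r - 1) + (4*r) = -3*r^2 + 3*r - 1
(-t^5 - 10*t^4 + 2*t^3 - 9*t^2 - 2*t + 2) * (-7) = 7*t^5 + 70*t^4 - 14*t^3 + 63*t^2 + 14*t - 14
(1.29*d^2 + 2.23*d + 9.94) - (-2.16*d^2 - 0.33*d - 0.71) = 3.45*d^2 + 2.56*d + 10.65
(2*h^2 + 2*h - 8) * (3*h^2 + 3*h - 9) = 6*h^4 + 12*h^3 - 36*h^2 - 42*h + 72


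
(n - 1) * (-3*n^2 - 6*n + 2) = -3*n^3 - 3*n^2 + 8*n - 2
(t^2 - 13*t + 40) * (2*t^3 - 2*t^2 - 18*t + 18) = 2*t^5 - 28*t^4 + 88*t^3 + 172*t^2 - 954*t + 720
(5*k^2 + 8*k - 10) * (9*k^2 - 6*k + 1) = 45*k^4 + 42*k^3 - 133*k^2 + 68*k - 10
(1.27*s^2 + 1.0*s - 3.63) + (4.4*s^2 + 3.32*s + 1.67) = 5.67*s^2 + 4.32*s - 1.96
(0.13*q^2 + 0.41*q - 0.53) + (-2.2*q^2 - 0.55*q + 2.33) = -2.07*q^2 - 0.14*q + 1.8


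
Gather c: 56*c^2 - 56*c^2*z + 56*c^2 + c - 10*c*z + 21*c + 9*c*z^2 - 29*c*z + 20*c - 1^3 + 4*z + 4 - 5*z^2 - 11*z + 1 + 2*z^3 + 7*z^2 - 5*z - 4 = c^2*(112 - 56*z) + c*(9*z^2 - 39*z + 42) + 2*z^3 + 2*z^2 - 12*z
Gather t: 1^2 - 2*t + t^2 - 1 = t^2 - 2*t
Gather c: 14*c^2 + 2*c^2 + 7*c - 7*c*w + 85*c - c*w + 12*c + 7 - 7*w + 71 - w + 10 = 16*c^2 + c*(104 - 8*w) - 8*w + 88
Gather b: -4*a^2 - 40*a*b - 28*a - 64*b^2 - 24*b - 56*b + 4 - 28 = -4*a^2 - 28*a - 64*b^2 + b*(-40*a - 80) - 24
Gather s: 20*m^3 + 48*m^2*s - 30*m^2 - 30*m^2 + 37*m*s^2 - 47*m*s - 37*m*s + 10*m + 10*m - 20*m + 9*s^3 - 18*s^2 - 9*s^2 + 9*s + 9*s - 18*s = 20*m^3 - 60*m^2 + 9*s^3 + s^2*(37*m - 27) + s*(48*m^2 - 84*m)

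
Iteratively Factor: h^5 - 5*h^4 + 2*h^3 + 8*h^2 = (h + 1)*(h^4 - 6*h^3 + 8*h^2) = (h - 2)*(h + 1)*(h^3 - 4*h^2) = h*(h - 2)*(h + 1)*(h^2 - 4*h) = h*(h - 4)*(h - 2)*(h + 1)*(h)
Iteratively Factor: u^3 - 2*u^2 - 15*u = (u - 5)*(u^2 + 3*u) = u*(u - 5)*(u + 3)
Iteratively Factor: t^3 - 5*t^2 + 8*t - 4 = (t - 2)*(t^2 - 3*t + 2) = (t - 2)^2*(t - 1)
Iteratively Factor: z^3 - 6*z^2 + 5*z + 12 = (z - 4)*(z^2 - 2*z - 3) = (z - 4)*(z + 1)*(z - 3)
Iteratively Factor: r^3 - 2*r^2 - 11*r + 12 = (r - 4)*(r^2 + 2*r - 3) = (r - 4)*(r - 1)*(r + 3)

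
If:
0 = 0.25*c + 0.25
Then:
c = -1.00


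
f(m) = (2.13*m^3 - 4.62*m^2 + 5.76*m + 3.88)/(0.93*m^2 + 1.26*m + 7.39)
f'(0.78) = 0.05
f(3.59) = 2.66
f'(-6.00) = 2.88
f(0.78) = 0.74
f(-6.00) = -19.73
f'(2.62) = 0.95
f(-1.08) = -1.46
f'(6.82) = 2.05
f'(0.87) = 0.05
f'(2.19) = 0.69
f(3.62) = 2.70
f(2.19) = 1.14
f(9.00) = 13.12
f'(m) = (-1.86*m - 1.26)*(2.13*m^3 - 4.62*m^2 + 5.76*m + 3.88)/(0.93*m^2 + 1.26*m + 7.39)^2 + (6.39*m^2 - 9.24*m + 5.76)/(0.93*m^2 + 1.26*m + 7.39) = (1.9809*m^4 + 5.3676*m^3 + 36.0441*m^2 - 75.5004*m + 37.6776)/(0.8649*m^4 + 2.3436*m^3 + 15.333*m^2 + 18.6228*m + 54.6121)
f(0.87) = 0.74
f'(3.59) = 1.42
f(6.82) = 8.51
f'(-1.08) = 3.11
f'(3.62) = 1.43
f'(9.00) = 2.17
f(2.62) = 1.50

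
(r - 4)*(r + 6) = r^2 + 2*r - 24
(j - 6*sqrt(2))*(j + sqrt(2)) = j^2 - 5*sqrt(2)*j - 12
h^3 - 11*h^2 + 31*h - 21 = (h - 7)*(h - 3)*(h - 1)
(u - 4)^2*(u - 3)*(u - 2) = u^4 - 13*u^3 + 62*u^2 - 128*u + 96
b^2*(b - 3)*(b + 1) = b^4 - 2*b^3 - 3*b^2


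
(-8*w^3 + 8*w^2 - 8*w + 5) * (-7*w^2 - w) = 56*w^5 - 48*w^4 + 48*w^3 - 27*w^2 - 5*w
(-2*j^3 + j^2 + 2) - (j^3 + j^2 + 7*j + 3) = -3*j^3 - 7*j - 1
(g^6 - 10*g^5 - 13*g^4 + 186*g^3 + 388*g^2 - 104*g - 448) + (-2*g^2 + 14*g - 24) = g^6 - 10*g^5 - 13*g^4 + 186*g^3 + 386*g^2 - 90*g - 472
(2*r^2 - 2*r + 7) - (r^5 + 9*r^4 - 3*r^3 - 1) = -r^5 - 9*r^4 + 3*r^3 + 2*r^2 - 2*r + 8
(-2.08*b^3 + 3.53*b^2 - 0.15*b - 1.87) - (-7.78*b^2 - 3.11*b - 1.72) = -2.08*b^3 + 11.31*b^2 + 2.96*b - 0.15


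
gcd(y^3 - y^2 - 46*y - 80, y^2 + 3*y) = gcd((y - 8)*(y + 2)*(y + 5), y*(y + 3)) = 1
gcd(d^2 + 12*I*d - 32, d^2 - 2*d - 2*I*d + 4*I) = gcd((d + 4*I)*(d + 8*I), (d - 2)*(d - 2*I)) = 1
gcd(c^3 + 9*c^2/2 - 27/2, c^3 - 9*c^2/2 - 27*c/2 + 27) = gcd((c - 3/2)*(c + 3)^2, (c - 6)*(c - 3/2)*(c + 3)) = c^2 + 3*c/2 - 9/2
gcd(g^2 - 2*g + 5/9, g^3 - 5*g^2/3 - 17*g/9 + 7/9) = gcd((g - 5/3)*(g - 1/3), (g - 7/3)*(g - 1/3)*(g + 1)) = g - 1/3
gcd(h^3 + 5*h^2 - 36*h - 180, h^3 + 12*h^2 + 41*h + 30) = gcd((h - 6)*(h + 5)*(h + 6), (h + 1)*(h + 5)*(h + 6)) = h^2 + 11*h + 30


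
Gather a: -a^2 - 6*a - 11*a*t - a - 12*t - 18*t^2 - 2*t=-a^2 + a*(-11*t - 7) - 18*t^2 - 14*t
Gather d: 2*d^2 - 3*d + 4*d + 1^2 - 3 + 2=2*d^2 + d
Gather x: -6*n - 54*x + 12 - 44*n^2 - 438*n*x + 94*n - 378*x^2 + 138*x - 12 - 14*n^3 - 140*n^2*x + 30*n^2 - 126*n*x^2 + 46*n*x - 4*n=-14*n^3 - 14*n^2 + 84*n + x^2*(-126*n - 378) + x*(-140*n^2 - 392*n + 84)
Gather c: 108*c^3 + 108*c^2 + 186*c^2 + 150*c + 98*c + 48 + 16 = 108*c^3 + 294*c^2 + 248*c + 64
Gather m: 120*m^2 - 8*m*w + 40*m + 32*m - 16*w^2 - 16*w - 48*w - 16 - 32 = 120*m^2 + m*(72 - 8*w) - 16*w^2 - 64*w - 48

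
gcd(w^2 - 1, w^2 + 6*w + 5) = w + 1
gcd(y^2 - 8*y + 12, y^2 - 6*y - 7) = 1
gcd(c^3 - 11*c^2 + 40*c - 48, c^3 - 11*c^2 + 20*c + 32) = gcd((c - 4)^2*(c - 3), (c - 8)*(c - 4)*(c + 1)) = c - 4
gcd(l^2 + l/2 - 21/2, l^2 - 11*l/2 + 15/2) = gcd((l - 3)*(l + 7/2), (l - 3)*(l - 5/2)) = l - 3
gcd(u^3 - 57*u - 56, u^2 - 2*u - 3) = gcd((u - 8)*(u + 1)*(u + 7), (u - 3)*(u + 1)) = u + 1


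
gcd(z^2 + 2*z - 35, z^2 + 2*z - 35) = z^2 + 2*z - 35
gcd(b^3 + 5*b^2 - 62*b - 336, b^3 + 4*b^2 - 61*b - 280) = b^2 - b - 56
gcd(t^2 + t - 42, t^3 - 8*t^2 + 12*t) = t - 6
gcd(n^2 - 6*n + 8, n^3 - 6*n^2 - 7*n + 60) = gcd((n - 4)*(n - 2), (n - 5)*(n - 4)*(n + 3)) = n - 4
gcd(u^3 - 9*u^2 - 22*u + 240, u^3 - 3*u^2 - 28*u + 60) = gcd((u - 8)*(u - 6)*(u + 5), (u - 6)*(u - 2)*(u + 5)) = u^2 - u - 30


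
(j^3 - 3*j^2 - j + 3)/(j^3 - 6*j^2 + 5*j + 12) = (j - 1)/(j - 4)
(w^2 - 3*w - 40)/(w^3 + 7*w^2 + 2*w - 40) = (w - 8)/(w^2 + 2*w - 8)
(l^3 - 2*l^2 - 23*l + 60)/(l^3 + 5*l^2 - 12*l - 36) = (l^2 + l - 20)/(l^2 + 8*l + 12)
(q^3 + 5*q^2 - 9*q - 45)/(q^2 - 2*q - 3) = (q^2 + 8*q + 15)/(q + 1)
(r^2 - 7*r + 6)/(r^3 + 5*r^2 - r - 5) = (r - 6)/(r^2 + 6*r + 5)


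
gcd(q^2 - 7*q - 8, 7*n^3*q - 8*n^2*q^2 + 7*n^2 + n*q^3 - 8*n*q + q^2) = 1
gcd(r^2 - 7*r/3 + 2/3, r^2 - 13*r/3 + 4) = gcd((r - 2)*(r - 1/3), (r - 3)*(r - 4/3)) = 1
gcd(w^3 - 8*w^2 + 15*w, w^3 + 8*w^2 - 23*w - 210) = w - 5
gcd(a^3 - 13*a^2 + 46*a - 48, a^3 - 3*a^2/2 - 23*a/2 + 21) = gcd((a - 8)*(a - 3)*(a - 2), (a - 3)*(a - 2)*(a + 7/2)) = a^2 - 5*a + 6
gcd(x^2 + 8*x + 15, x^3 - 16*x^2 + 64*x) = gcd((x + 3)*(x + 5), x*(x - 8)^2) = 1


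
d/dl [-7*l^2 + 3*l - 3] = 3 - 14*l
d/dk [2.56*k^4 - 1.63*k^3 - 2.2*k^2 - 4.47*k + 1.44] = 10.24*k^3 - 4.89*k^2 - 4.4*k - 4.47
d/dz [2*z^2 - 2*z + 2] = 4*z - 2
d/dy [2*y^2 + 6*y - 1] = 4*y + 6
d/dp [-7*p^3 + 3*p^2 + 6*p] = -21*p^2 + 6*p + 6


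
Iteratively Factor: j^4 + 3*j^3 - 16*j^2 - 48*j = (j)*(j^3 + 3*j^2 - 16*j - 48) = j*(j - 4)*(j^2 + 7*j + 12) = j*(j - 4)*(j + 4)*(j + 3)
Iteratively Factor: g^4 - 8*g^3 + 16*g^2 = (g)*(g^3 - 8*g^2 + 16*g) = g*(g - 4)*(g^2 - 4*g) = g^2*(g - 4)*(g - 4)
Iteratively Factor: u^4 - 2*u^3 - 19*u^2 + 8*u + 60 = (u + 2)*(u^3 - 4*u^2 - 11*u + 30) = (u - 5)*(u + 2)*(u^2 + u - 6) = (u - 5)*(u + 2)*(u + 3)*(u - 2)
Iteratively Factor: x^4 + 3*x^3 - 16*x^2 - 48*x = (x - 4)*(x^3 + 7*x^2 + 12*x) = (x - 4)*(x + 3)*(x^2 + 4*x) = (x - 4)*(x + 3)*(x + 4)*(x)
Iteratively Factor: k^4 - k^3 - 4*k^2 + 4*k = (k - 1)*(k^3 - 4*k) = (k - 2)*(k - 1)*(k^2 + 2*k) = (k - 2)*(k - 1)*(k + 2)*(k)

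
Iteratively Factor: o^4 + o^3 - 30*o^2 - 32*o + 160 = (o - 2)*(o^3 + 3*o^2 - 24*o - 80) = (o - 2)*(o + 4)*(o^2 - o - 20) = (o - 2)*(o + 4)^2*(o - 5)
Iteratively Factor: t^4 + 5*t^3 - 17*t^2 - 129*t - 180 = (t + 3)*(t^3 + 2*t^2 - 23*t - 60) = (t + 3)*(t + 4)*(t^2 - 2*t - 15) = (t - 5)*(t + 3)*(t + 4)*(t + 3)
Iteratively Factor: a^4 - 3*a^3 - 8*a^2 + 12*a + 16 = (a + 2)*(a^3 - 5*a^2 + 2*a + 8) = (a + 1)*(a + 2)*(a^2 - 6*a + 8) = (a - 2)*(a + 1)*(a + 2)*(a - 4)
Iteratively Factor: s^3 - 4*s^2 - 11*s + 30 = (s + 3)*(s^2 - 7*s + 10) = (s - 5)*(s + 3)*(s - 2)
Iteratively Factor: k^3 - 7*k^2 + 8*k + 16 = (k + 1)*(k^2 - 8*k + 16) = (k - 4)*(k + 1)*(k - 4)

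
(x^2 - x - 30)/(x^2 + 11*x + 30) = (x - 6)/(x + 6)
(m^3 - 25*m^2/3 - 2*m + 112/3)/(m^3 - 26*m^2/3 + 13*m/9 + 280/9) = 3*(m + 2)/(3*m + 5)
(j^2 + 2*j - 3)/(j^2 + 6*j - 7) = (j + 3)/(j + 7)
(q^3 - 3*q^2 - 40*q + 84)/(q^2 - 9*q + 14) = q + 6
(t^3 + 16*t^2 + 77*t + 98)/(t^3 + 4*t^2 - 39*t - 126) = (t^2 + 9*t + 14)/(t^2 - 3*t - 18)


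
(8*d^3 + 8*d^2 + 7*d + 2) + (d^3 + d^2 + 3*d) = 9*d^3 + 9*d^2 + 10*d + 2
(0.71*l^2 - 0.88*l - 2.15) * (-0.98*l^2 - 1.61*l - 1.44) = -0.6958*l^4 - 0.2807*l^3 + 2.5014*l^2 + 4.7287*l + 3.096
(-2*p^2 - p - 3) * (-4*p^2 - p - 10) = 8*p^4 + 6*p^3 + 33*p^2 + 13*p + 30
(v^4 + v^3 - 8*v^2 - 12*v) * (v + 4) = v^5 + 5*v^4 - 4*v^3 - 44*v^2 - 48*v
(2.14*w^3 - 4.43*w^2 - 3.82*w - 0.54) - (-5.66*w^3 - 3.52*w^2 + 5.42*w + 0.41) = 7.8*w^3 - 0.91*w^2 - 9.24*w - 0.95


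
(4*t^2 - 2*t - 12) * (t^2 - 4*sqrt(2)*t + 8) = 4*t^4 - 16*sqrt(2)*t^3 - 2*t^3 + 8*sqrt(2)*t^2 + 20*t^2 - 16*t + 48*sqrt(2)*t - 96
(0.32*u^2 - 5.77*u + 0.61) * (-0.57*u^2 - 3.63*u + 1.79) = -0.1824*u^4 + 2.1273*u^3 + 21.1702*u^2 - 12.5426*u + 1.0919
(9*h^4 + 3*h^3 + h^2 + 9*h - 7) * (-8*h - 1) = -72*h^5 - 33*h^4 - 11*h^3 - 73*h^2 + 47*h + 7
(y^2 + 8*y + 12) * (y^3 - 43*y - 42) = y^5 + 8*y^4 - 31*y^3 - 386*y^2 - 852*y - 504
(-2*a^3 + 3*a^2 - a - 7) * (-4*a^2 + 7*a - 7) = 8*a^5 - 26*a^4 + 39*a^3 - 42*a + 49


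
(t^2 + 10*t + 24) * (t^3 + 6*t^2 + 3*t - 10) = t^5 + 16*t^4 + 87*t^3 + 164*t^2 - 28*t - 240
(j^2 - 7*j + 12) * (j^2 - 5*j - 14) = j^4 - 12*j^3 + 33*j^2 + 38*j - 168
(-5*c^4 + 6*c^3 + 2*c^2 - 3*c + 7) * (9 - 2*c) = 10*c^5 - 57*c^4 + 50*c^3 + 24*c^2 - 41*c + 63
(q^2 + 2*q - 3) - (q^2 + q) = q - 3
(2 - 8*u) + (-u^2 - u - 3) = -u^2 - 9*u - 1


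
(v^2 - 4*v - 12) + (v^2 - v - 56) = 2*v^2 - 5*v - 68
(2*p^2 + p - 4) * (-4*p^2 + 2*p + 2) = -8*p^4 + 22*p^2 - 6*p - 8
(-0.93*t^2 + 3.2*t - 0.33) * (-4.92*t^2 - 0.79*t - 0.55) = 4.5756*t^4 - 15.0093*t^3 - 0.3929*t^2 - 1.4993*t + 0.1815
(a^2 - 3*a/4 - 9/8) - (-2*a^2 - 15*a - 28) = 3*a^2 + 57*a/4 + 215/8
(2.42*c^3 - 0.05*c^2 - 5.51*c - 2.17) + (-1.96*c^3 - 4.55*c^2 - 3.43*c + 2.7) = 0.46*c^3 - 4.6*c^2 - 8.94*c + 0.53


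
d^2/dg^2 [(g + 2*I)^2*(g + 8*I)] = 6*g + 24*I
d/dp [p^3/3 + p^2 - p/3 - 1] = p^2 + 2*p - 1/3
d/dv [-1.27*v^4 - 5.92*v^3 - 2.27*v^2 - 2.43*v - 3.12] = -5.08*v^3 - 17.76*v^2 - 4.54*v - 2.43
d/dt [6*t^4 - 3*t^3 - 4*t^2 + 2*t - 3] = 24*t^3 - 9*t^2 - 8*t + 2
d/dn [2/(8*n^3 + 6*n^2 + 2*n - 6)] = (-12*n^2 - 6*n - 1)/(4*n^3 + 3*n^2 + n - 3)^2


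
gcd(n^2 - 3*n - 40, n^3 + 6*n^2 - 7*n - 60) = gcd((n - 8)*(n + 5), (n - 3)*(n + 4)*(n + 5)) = n + 5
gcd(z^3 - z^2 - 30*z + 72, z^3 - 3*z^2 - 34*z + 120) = z^2 + 2*z - 24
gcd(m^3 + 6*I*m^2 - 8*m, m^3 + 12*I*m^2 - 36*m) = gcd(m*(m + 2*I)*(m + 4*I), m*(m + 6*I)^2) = m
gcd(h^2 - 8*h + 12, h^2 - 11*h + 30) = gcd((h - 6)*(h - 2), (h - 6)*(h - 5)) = h - 6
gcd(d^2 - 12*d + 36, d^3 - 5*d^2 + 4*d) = 1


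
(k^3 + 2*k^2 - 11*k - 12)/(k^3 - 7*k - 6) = (k + 4)/(k + 2)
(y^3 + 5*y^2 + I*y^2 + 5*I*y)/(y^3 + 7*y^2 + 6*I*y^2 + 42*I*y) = (y^2 + y*(5 + I) + 5*I)/(y^2 + y*(7 + 6*I) + 42*I)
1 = 1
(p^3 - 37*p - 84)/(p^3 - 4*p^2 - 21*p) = (p + 4)/p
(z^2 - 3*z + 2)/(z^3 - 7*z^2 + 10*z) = (z - 1)/(z*(z - 5))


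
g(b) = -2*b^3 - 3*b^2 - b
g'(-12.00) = -793.00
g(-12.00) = 3036.00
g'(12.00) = -937.00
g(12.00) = -3900.00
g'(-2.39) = -20.93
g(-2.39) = 12.56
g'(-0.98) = -0.88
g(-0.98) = -0.02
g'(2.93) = -70.09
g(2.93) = -78.99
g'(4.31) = -138.32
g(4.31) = -220.16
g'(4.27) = -136.02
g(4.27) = -214.68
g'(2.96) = -71.33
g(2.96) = -81.11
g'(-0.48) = 0.50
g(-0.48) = 0.01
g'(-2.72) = -29.07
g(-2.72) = 20.77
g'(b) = -6*b^2 - 6*b - 1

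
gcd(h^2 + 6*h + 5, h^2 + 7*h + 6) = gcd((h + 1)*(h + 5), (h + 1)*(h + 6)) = h + 1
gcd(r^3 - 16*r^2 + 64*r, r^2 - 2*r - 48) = r - 8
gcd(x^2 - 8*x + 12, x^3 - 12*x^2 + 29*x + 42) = x - 6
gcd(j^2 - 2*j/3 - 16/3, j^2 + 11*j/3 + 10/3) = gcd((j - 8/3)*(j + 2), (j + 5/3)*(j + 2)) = j + 2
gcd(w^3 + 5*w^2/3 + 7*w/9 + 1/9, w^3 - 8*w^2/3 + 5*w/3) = 1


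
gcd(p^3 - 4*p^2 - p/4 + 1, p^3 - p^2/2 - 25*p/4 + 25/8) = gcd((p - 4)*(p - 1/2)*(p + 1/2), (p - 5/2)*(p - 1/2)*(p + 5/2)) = p - 1/2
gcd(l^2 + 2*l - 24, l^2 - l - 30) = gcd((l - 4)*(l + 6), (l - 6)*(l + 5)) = 1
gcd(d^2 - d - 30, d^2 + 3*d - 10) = d + 5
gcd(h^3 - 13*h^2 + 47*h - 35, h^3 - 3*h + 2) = h - 1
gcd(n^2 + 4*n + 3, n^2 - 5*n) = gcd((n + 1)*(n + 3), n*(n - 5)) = 1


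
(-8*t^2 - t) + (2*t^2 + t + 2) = 2 - 6*t^2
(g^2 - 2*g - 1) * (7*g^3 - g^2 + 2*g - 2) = 7*g^5 - 15*g^4 - 3*g^3 - 5*g^2 + 2*g + 2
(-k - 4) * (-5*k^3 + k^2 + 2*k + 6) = 5*k^4 + 19*k^3 - 6*k^2 - 14*k - 24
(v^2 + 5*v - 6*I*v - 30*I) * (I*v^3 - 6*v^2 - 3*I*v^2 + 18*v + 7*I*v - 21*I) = I*v^5 + 2*I*v^4 + 28*I*v^3 + 42*v^2 + 86*I*v^2 + 84*v - 645*I*v - 630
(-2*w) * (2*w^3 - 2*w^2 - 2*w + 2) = -4*w^4 + 4*w^3 + 4*w^2 - 4*w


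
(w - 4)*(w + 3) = w^2 - w - 12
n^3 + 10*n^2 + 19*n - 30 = (n - 1)*(n + 5)*(n + 6)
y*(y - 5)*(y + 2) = y^3 - 3*y^2 - 10*y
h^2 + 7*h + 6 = (h + 1)*(h + 6)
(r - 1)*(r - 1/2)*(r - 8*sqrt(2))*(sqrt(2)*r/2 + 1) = sqrt(2)*r^4/2 - 7*r^3 - 3*sqrt(2)*r^3/4 - 31*sqrt(2)*r^2/4 + 21*r^2/2 - 7*r/2 + 12*sqrt(2)*r - 4*sqrt(2)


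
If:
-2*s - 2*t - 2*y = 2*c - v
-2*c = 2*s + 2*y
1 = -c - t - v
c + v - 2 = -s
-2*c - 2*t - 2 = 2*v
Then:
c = -3*y/2 - 4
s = y/2 + 4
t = y/2 + 1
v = y + 2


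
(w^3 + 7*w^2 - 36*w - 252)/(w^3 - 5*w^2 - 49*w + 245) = (w^2 - 36)/(w^2 - 12*w + 35)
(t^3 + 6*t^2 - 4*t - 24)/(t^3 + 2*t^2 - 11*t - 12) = (t^3 + 6*t^2 - 4*t - 24)/(t^3 + 2*t^2 - 11*t - 12)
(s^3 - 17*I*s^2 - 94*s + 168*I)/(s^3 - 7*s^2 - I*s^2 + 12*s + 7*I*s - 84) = (s^2 - 13*I*s - 42)/(s^2 + s*(-7 + 3*I) - 21*I)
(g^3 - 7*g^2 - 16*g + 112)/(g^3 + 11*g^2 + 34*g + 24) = (g^2 - 11*g + 28)/(g^2 + 7*g + 6)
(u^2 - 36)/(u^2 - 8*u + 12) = (u + 6)/(u - 2)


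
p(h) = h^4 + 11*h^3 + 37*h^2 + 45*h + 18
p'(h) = 4*h^3 + 33*h^2 + 74*h + 45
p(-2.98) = 0.24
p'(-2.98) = 11.68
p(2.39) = 519.70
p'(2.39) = 464.97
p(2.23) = 449.06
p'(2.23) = 418.48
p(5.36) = 3841.48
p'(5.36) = 2005.68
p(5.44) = 4004.43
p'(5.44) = 2068.11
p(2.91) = 805.04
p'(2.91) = 638.36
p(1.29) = 164.00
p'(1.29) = 203.96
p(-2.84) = 1.71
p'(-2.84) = 9.38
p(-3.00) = 0.00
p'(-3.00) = 12.00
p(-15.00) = 21168.00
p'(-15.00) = -7140.00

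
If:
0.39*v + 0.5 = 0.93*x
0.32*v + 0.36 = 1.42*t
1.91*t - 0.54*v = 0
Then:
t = 1.25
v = 4.42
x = 2.39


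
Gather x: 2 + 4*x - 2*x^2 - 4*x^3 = -4*x^3 - 2*x^2 + 4*x + 2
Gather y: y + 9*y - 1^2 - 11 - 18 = 10*y - 30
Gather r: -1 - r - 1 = -r - 2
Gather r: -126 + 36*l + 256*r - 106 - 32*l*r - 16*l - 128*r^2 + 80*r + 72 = 20*l - 128*r^2 + r*(336 - 32*l) - 160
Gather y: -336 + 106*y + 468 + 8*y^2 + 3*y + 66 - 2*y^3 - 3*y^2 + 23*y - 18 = -2*y^3 + 5*y^2 + 132*y + 180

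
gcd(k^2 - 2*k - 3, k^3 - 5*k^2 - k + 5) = k + 1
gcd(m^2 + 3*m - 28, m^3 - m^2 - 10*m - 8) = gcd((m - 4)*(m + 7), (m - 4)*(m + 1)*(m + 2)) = m - 4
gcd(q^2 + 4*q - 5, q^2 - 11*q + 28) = 1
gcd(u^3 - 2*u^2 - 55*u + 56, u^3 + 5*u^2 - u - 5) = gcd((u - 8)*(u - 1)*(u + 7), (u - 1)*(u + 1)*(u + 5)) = u - 1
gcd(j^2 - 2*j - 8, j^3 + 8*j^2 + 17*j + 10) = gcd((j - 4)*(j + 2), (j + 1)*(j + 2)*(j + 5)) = j + 2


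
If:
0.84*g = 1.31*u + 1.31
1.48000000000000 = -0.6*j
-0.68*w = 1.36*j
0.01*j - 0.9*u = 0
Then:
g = 1.52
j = -2.47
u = -0.03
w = 4.93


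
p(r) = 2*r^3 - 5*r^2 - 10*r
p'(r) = 6*r^2 - 10*r - 10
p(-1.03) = 2.81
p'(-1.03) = 6.67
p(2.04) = -24.23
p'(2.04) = -5.43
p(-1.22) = 1.13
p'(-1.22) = 11.13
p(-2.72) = -50.04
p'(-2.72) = 61.59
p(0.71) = -8.90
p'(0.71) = -14.08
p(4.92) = 67.96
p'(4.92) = 86.04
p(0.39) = -4.54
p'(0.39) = -12.99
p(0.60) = -7.37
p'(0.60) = -13.84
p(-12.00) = -4056.00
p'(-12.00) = 974.00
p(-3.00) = -69.00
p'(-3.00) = 74.00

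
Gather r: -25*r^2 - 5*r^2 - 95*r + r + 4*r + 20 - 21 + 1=-30*r^2 - 90*r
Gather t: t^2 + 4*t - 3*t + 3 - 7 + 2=t^2 + t - 2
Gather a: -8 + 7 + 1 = 0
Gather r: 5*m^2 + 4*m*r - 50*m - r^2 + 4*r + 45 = 5*m^2 - 50*m - r^2 + r*(4*m + 4) + 45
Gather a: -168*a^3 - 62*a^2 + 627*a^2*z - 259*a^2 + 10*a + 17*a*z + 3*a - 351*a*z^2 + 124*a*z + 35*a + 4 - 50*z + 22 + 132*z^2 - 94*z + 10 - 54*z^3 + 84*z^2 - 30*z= -168*a^3 + a^2*(627*z - 321) + a*(-351*z^2 + 141*z + 48) - 54*z^3 + 216*z^2 - 174*z + 36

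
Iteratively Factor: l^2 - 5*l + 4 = (l - 4)*(l - 1)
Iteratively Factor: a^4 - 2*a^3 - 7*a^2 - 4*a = (a + 1)*(a^3 - 3*a^2 - 4*a) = (a - 4)*(a + 1)*(a^2 + a) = (a - 4)*(a + 1)^2*(a)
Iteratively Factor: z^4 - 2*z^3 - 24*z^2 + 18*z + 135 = (z - 3)*(z^3 + z^2 - 21*z - 45) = (z - 3)*(z + 3)*(z^2 - 2*z - 15) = (z - 3)*(z + 3)^2*(z - 5)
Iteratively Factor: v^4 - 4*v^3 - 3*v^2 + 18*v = (v - 3)*(v^3 - v^2 - 6*v) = v*(v - 3)*(v^2 - v - 6) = v*(v - 3)*(v + 2)*(v - 3)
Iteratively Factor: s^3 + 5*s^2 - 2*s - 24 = (s + 4)*(s^2 + s - 6) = (s - 2)*(s + 4)*(s + 3)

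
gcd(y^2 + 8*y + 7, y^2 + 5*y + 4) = y + 1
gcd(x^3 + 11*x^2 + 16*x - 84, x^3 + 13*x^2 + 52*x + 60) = x + 6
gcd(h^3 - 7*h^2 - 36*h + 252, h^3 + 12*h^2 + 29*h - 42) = h + 6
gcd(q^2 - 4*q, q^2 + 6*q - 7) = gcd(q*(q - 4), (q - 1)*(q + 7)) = 1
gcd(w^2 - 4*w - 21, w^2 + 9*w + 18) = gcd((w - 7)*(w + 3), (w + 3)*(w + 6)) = w + 3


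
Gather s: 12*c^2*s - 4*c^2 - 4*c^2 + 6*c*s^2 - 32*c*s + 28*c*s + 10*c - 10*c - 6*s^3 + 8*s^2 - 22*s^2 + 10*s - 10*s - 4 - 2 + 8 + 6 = -8*c^2 - 6*s^3 + s^2*(6*c - 14) + s*(12*c^2 - 4*c) + 8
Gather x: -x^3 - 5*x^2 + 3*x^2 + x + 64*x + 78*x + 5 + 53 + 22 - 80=-x^3 - 2*x^2 + 143*x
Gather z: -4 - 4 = -8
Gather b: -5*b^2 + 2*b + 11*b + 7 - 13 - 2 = -5*b^2 + 13*b - 8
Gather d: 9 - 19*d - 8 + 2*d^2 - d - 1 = 2*d^2 - 20*d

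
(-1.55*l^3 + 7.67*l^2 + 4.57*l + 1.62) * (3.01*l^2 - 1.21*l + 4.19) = -4.6655*l^5 + 24.9622*l^4 - 2.0195*l^3 + 31.4838*l^2 + 17.1881*l + 6.7878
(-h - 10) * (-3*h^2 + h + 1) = 3*h^3 + 29*h^2 - 11*h - 10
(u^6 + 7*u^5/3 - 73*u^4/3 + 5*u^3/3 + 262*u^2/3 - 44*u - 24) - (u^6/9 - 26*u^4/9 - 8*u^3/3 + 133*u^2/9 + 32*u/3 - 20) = 8*u^6/9 + 7*u^5/3 - 193*u^4/9 + 13*u^3/3 + 653*u^2/9 - 164*u/3 - 4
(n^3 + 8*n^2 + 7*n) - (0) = n^3 + 8*n^2 + 7*n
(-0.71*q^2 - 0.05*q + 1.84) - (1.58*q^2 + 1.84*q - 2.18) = -2.29*q^2 - 1.89*q + 4.02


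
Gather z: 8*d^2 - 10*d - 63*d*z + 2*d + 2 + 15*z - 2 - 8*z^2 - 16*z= 8*d^2 - 8*d - 8*z^2 + z*(-63*d - 1)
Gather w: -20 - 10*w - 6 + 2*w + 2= -8*w - 24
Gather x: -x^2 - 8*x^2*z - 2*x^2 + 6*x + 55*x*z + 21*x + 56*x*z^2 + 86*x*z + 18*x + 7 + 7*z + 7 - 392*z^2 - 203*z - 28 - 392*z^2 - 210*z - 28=x^2*(-8*z - 3) + x*(56*z^2 + 141*z + 45) - 784*z^2 - 406*z - 42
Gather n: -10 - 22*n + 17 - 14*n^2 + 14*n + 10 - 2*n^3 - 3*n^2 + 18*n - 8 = -2*n^3 - 17*n^2 + 10*n + 9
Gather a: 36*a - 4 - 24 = 36*a - 28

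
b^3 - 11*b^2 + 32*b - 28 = (b - 7)*(b - 2)^2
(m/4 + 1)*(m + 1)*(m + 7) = m^3/4 + 3*m^2 + 39*m/4 + 7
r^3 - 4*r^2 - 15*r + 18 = (r - 6)*(r - 1)*(r + 3)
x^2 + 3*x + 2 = (x + 1)*(x + 2)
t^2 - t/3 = t*(t - 1/3)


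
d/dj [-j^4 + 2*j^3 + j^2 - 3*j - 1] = -4*j^3 + 6*j^2 + 2*j - 3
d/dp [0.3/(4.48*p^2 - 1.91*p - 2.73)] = (0.573 - 2.688*p)/(-4.48*p^2 + 1.91*p + 2.73)^2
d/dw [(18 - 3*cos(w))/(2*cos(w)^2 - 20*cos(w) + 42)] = 3*(sin(w)^2 + 12*cos(w) - 40)*sin(w)/(2*(cos(w)^2 - 10*cos(w) + 21)^2)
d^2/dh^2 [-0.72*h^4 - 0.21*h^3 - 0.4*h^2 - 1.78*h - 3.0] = -8.64*h^2 - 1.26*h - 0.8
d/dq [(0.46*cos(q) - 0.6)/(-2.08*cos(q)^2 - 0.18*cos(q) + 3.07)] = (-0.9568*cos(q)^2 + 2.496*cos(q) - 1.3042)*sin(q)/(4.3264*cos(q)^4 + 0.7488*cos(q)^3 - 12.7388*cos(q)^2 - 1.1052*cos(q) + 9.4249)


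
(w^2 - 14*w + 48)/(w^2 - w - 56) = (w - 6)/(w + 7)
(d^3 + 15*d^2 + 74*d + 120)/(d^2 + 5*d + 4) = (d^2 + 11*d + 30)/(d + 1)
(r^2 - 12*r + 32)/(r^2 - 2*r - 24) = (-r^2 + 12*r - 32)/(-r^2 + 2*r + 24)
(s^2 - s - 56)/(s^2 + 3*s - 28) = (s - 8)/(s - 4)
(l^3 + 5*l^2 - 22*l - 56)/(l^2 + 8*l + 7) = (l^2 - 2*l - 8)/(l + 1)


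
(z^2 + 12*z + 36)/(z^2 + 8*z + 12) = (z + 6)/(z + 2)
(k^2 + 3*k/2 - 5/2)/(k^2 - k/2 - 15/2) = (k - 1)/(k - 3)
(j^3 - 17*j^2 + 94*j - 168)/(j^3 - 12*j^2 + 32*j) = (j^2 - 13*j + 42)/(j*(j - 8))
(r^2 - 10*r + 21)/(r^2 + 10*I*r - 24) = (r^2 - 10*r + 21)/(r^2 + 10*I*r - 24)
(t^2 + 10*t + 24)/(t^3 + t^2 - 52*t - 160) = (t + 6)/(t^2 - 3*t - 40)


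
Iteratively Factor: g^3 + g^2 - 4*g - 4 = (g - 2)*(g^2 + 3*g + 2) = (g - 2)*(g + 1)*(g + 2)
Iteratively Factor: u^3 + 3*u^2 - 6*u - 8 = (u + 4)*(u^2 - u - 2) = (u + 1)*(u + 4)*(u - 2)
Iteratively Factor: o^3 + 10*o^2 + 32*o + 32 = (o + 4)*(o^2 + 6*o + 8) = (o + 4)^2*(o + 2)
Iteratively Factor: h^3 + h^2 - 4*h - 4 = (h - 2)*(h^2 + 3*h + 2) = (h - 2)*(h + 2)*(h + 1)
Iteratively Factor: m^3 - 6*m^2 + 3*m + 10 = (m - 2)*(m^2 - 4*m - 5) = (m - 2)*(m + 1)*(m - 5)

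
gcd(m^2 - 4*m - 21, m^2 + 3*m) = m + 3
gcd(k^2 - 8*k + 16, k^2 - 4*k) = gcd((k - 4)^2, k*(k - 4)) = k - 4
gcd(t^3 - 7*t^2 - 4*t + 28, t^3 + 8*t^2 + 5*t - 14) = t + 2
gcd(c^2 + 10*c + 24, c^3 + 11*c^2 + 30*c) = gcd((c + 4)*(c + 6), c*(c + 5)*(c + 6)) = c + 6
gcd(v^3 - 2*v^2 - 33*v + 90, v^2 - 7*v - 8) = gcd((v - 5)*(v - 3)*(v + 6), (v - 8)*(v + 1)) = 1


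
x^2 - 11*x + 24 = (x - 8)*(x - 3)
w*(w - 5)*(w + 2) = w^3 - 3*w^2 - 10*w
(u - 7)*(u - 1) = u^2 - 8*u + 7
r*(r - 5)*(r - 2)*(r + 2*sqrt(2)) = r^4 - 7*r^3 + 2*sqrt(2)*r^3 - 14*sqrt(2)*r^2 + 10*r^2 + 20*sqrt(2)*r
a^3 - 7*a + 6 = (a - 2)*(a - 1)*(a + 3)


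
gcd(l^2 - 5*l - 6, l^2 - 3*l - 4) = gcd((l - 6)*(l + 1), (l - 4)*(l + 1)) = l + 1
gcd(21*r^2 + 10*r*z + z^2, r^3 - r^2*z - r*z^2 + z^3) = 1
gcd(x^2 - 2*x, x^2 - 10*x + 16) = x - 2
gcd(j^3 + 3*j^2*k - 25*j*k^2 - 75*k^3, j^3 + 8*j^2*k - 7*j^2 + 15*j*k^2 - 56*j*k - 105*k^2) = j^2 + 8*j*k + 15*k^2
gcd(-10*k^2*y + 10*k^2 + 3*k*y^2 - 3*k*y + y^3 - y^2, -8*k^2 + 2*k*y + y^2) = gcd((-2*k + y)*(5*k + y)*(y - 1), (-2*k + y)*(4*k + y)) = -2*k + y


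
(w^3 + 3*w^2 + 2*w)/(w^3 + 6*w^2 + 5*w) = (w + 2)/(w + 5)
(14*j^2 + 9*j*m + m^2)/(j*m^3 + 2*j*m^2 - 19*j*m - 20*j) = (14*j^2 + 9*j*m + m^2)/(j*(m^3 + 2*m^2 - 19*m - 20))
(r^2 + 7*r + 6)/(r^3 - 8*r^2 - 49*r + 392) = (r^2 + 7*r + 6)/(r^3 - 8*r^2 - 49*r + 392)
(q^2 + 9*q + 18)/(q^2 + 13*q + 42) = (q + 3)/(q + 7)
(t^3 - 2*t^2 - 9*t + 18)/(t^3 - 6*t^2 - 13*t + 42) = (t - 3)/(t - 7)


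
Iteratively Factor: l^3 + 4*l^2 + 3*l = (l + 1)*(l^2 + 3*l) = l*(l + 1)*(l + 3)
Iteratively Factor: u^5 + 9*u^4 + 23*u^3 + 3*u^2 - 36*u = (u - 1)*(u^4 + 10*u^3 + 33*u^2 + 36*u) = (u - 1)*(u + 3)*(u^3 + 7*u^2 + 12*u) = u*(u - 1)*(u + 3)*(u^2 + 7*u + 12) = u*(u - 1)*(u + 3)^2*(u + 4)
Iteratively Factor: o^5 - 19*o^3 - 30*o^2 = (o + 3)*(o^4 - 3*o^3 - 10*o^2) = o*(o + 3)*(o^3 - 3*o^2 - 10*o) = o*(o + 2)*(o + 3)*(o^2 - 5*o) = o*(o - 5)*(o + 2)*(o + 3)*(o)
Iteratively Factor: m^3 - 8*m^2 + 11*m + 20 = (m - 5)*(m^2 - 3*m - 4) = (m - 5)*(m + 1)*(m - 4)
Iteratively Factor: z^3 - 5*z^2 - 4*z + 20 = (z + 2)*(z^2 - 7*z + 10) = (z - 5)*(z + 2)*(z - 2)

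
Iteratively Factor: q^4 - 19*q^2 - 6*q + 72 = (q + 3)*(q^3 - 3*q^2 - 10*q + 24) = (q + 3)^2*(q^2 - 6*q + 8) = (q - 4)*(q + 3)^2*(q - 2)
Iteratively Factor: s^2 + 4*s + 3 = (s + 3)*(s + 1)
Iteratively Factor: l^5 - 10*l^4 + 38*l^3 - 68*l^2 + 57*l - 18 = (l - 1)*(l^4 - 9*l^3 + 29*l^2 - 39*l + 18) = (l - 3)*(l - 1)*(l^3 - 6*l^2 + 11*l - 6) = (l - 3)^2*(l - 1)*(l^2 - 3*l + 2) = (l - 3)^2*(l - 2)*(l - 1)*(l - 1)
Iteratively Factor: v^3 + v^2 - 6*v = (v)*(v^2 + v - 6) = v*(v - 2)*(v + 3)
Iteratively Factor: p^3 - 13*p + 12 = (p - 1)*(p^2 + p - 12) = (p - 3)*(p - 1)*(p + 4)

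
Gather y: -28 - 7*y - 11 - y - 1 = -8*y - 40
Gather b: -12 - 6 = -18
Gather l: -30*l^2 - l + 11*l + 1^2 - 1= -30*l^2 + 10*l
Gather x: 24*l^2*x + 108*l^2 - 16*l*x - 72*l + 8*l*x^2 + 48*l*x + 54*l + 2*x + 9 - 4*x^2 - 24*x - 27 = 108*l^2 - 18*l + x^2*(8*l - 4) + x*(24*l^2 + 32*l - 22) - 18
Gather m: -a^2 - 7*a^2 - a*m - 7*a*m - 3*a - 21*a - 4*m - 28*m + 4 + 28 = -8*a^2 - 24*a + m*(-8*a - 32) + 32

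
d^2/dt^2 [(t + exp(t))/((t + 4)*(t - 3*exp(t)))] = ((t + 4)^2*(t - 3*exp(t))^2*exp(t) + (t + 4)^2*(t - 3*exp(t))*(3*(t + exp(t))*exp(t) + 2*(exp(t) + 1)*(3*exp(t) - 1)) + 2*(t + 4)^2*(t + exp(t))*(3*exp(t) - 1)^2 - 2*(t + 4)*(t - 3*exp(t))^2*(exp(t) + 1) - 2*(t + 4)*(t - 3*exp(t))*(t + exp(t))*(3*exp(t) - 1) + 2*(t - 3*exp(t))^2*(t + exp(t)))/((t + 4)^3*(t - 3*exp(t))^3)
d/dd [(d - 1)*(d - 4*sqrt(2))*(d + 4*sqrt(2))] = 3*d^2 - 2*d - 32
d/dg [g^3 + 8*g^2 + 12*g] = 3*g^2 + 16*g + 12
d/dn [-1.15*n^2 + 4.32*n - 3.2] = 4.32 - 2.3*n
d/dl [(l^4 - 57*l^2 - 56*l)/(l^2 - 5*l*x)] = (2*l^3 - 15*l^2*x + 285*x + 56)/(l^2 - 10*l*x + 25*x^2)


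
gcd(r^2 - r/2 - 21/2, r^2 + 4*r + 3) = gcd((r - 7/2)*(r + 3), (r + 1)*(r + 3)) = r + 3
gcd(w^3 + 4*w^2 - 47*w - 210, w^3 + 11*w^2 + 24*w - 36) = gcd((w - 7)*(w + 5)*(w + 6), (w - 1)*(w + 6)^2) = w + 6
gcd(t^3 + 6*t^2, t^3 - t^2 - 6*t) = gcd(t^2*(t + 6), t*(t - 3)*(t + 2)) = t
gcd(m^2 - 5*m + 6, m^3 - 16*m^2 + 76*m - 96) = m - 2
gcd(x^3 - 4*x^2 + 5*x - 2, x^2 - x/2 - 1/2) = x - 1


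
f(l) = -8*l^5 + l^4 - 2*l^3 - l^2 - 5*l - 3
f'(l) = -40*l^4 + 4*l^3 - 6*l^2 - 2*l - 5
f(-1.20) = 27.00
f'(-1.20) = -101.10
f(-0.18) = -2.12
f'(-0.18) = -4.90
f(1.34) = -47.65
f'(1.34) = -137.80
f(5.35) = -34609.18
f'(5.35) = -32344.81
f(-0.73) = 2.84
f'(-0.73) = -19.65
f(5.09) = -26979.34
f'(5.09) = -26492.33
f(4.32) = -11892.96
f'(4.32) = -13734.54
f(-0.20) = -2.02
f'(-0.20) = -4.94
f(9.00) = -467418.00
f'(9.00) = -260033.00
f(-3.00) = 2082.00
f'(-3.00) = -3401.00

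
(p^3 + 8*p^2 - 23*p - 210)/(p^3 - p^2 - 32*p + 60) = (p + 7)/(p - 2)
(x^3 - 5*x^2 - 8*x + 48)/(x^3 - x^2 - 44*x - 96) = (x^2 - 8*x + 16)/(x^2 - 4*x - 32)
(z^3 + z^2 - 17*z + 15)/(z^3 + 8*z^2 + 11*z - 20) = (z - 3)/(z + 4)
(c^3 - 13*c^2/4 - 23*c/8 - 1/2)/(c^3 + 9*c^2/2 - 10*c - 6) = (c^2 - 15*c/4 - 1)/(c^2 + 4*c - 12)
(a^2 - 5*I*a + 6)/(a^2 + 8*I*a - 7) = (a - 6*I)/(a + 7*I)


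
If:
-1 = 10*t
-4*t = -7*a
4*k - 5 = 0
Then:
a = -2/35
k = 5/4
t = -1/10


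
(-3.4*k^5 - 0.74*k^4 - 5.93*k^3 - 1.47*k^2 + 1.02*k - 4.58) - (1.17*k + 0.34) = -3.4*k^5 - 0.74*k^4 - 5.93*k^3 - 1.47*k^2 - 0.15*k - 4.92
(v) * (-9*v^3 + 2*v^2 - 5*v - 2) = -9*v^4 + 2*v^3 - 5*v^2 - 2*v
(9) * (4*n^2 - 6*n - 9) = 36*n^2 - 54*n - 81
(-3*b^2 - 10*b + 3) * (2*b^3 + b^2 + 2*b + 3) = -6*b^5 - 23*b^4 - 10*b^3 - 26*b^2 - 24*b + 9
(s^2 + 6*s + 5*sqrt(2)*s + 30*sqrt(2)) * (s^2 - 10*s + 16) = s^4 - 4*s^3 + 5*sqrt(2)*s^3 - 44*s^2 - 20*sqrt(2)*s^2 - 220*sqrt(2)*s + 96*s + 480*sqrt(2)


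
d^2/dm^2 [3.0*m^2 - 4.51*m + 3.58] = 6.00000000000000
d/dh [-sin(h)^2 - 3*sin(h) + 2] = -(2*sin(h) + 3)*cos(h)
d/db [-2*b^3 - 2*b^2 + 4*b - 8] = -6*b^2 - 4*b + 4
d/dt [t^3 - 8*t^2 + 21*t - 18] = 3*t^2 - 16*t + 21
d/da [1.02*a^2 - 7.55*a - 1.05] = 2.04*a - 7.55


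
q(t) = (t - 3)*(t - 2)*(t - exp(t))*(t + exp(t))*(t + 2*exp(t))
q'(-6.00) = 11453.54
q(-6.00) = -15539.15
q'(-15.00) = 324675.03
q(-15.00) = -1032749.96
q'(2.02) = 919.06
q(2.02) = 17.67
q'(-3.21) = 1378.73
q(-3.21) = -1043.08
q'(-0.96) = 22.12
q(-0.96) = -1.76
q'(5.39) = -639649232.55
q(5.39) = -172668688.11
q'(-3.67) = 2141.58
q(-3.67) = -1843.38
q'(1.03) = -126.06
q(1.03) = -85.99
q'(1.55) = -17.59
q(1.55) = -141.73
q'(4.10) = -4562386.69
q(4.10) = -1044633.54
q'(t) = (1 - exp(t))*(t - 3)*(t - 2)*(t + exp(t))*(t + 2*exp(t)) + (t - 3)*(t - 2)*(t - exp(t))*(t + exp(t))*(2*exp(t) + 1) + (t - 3)*(t - 2)*(t - exp(t))*(t + 2*exp(t))*(exp(t) + 1) + (t - 3)*(t - exp(t))*(t + exp(t))*(t + 2*exp(t)) + (t - 2)*(t - exp(t))*(t + exp(t))*(t + 2*exp(t)) = 2*t^4*exp(t) + 5*t^4 - 2*t^3*exp(2*t) - 2*t^3*exp(t) - 20*t^3 - 6*t^2*exp(3*t) + 7*t^2*exp(2*t) - 18*t^2*exp(t) + 18*t^2 + 26*t*exp(3*t) - 2*t*exp(2*t) + 24*t*exp(t) - 26*exp(3*t) - 6*exp(2*t)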